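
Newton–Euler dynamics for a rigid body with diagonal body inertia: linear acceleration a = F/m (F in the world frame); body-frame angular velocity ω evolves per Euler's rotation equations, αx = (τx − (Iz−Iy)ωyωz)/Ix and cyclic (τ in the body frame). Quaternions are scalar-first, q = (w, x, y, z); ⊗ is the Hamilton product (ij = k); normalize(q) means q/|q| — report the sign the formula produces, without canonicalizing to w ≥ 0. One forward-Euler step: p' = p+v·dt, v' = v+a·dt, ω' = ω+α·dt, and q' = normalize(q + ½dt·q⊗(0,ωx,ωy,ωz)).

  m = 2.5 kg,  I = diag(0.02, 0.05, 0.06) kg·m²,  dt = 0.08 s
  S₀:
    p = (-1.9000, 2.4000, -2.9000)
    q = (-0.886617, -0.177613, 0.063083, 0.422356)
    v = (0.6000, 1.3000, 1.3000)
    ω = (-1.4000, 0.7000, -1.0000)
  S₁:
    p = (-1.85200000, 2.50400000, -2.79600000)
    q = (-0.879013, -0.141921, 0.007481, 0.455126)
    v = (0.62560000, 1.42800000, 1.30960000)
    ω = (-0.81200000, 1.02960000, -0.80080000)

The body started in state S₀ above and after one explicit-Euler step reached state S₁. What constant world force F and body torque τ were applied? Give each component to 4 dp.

rate change Δω = (0.58800000, 0.32960000, 0.19920000)
precession coupling = (-0.0070, -0.0560, -0.0294)
I·α + gyro = (0.1400, 0.1500, 0.1200)
Δv = v₁−v₀ = (0.02560000, 0.12800000, 0.00960000)
m·(v₁−v₀)/dt = (0.8000, 4.0000, 0.3000)

F = (0.8000, 4.0000, 0.3000)
τ = (0.1400, 0.1500, 0.1200)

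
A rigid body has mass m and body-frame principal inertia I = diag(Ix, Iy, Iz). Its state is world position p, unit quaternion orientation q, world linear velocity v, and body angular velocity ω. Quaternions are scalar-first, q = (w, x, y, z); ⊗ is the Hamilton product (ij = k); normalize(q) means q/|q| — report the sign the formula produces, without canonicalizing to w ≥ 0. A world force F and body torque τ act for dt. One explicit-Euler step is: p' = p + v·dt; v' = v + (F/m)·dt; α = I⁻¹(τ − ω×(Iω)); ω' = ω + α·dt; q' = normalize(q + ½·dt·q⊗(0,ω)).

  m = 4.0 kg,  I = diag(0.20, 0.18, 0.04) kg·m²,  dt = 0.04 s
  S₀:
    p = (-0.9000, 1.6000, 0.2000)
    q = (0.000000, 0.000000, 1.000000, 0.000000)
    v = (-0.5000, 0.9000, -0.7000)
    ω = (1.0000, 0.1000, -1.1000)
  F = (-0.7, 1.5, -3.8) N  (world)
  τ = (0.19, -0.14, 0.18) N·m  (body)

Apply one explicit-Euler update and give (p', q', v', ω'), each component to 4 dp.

angular accel α = (0.8730, 0.2000, 4.5500)
ω + α·dt = (1.0349, 0.1080, -0.9180)
2q̇ = q⊗(0,ω) = (-0.1000000, -1.1000000, 0.0000000, -1.0000000)
q + ½dt·q⊗(0,ω), renormalized = (-0.0020, -0.0220, 0.9996, -0.0200)
a = F/m = (-0.1750, 0.3750, -0.9500)
p' = p + v·dt = (-0.9200, 1.6360, 0.1720)
new velocity v' = (-0.5070, 0.9150, -0.7380)

p' = (-0.9200, 1.6360, 0.1720)
q' = (-0.0020, -0.0220, 0.9996, -0.0200)
v' = (-0.5070, 0.9150, -0.7380)
ω' = (1.0349, 0.1080, -0.9180)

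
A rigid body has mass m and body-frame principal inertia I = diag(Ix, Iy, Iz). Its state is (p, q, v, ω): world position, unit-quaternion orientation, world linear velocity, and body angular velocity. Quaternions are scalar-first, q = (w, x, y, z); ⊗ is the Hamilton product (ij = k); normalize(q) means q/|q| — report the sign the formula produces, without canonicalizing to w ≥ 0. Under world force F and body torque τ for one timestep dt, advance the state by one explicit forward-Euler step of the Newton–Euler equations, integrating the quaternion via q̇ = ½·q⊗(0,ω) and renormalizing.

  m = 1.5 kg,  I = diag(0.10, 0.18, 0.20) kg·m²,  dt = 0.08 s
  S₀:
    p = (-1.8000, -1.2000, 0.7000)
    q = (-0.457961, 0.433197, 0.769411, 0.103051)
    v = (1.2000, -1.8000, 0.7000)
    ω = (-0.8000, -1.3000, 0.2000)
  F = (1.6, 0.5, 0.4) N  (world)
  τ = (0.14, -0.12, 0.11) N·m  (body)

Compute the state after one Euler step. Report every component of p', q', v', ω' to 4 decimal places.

linear accel F/m = (1.0667, 0.3333, 0.2667)
p + v·dt = (-1.7040, -1.3440, 0.7560)
v' = v + a·dt = (1.2853, -1.7733, 0.7213)
gyro term ω×Iω = (-0.0052, 0.0160, 0.0832)
angular accel α = (1.4520, -0.7556, 0.1340)
new body rate ω' = (-0.6838, -1.3604, 0.2107)
q⊗(0,ω) = (1.3261817, 0.6542173, 0.4262691, -0.0392195)
q' = normalize(q + ½dt·q⊗(0,ω)) = (-0.4041, 0.4585, 0.7850, 0.1013)

p' = (-1.7040, -1.3440, 0.7560)
q' = (-0.4041, 0.4585, 0.7850, 0.1013)
v' = (1.2853, -1.7733, 0.7213)
ω' = (-0.6838, -1.3604, 0.2107)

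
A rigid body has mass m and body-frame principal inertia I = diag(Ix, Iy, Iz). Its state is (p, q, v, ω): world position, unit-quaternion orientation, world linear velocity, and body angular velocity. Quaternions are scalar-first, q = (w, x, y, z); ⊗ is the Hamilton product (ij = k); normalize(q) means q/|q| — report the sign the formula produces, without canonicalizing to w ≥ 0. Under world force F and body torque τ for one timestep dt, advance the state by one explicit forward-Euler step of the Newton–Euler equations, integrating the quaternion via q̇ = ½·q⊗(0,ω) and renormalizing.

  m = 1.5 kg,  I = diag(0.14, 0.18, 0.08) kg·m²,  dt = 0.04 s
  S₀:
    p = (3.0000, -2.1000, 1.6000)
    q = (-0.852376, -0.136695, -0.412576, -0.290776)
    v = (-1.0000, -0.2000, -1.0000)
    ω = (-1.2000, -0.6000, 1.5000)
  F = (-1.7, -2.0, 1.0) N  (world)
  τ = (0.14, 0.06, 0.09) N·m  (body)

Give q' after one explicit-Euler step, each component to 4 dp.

q' = (-0.8512, -0.1320, -0.3910, -0.3243)

q⊗(0,ω) = (0.0245844, 0.2295216, 1.0653993, -1.6916382)
updated quaternion q' = (-0.8512, -0.1320, -0.3910, -0.3243)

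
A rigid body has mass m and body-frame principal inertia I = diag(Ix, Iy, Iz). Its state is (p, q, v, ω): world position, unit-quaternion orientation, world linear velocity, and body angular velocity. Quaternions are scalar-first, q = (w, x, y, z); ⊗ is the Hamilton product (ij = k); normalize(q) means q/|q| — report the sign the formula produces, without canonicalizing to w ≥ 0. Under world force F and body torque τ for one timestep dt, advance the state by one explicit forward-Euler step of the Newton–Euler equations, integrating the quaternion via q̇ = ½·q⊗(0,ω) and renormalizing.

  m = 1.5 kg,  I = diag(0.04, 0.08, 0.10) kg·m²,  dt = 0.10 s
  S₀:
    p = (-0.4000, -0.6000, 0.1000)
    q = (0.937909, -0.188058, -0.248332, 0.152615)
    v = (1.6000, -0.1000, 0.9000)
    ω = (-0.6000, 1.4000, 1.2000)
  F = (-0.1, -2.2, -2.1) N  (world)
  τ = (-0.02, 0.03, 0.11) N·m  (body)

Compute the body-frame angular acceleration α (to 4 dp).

ω×(Iω) gyroscopic = (0.0336, 0.0432, -0.0336)
α = I⁻¹(τ − ω×Iω) = (-1.3400, -0.1650, 1.4360)

α = (-1.3400, -0.1650, 1.4360)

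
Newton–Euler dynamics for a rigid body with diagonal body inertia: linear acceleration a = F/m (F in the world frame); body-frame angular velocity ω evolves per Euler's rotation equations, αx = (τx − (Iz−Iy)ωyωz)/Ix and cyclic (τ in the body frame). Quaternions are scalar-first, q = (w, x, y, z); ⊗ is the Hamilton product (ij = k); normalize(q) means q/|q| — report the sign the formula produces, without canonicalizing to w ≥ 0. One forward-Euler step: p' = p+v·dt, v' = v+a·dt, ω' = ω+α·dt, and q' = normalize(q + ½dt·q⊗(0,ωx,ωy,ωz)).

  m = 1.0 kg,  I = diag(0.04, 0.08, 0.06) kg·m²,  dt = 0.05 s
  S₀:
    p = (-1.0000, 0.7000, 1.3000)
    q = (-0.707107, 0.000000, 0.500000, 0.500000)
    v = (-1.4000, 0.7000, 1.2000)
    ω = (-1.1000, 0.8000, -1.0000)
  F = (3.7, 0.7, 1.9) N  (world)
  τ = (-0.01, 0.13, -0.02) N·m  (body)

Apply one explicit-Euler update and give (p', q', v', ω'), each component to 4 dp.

linear accel F/m = (3.7000, 0.7000, 1.9000)
p' = p + v·dt = (-1.0700, 0.7350, 1.3600)
v' = v + a·dt = (-1.2150, 0.7350, 1.2950)
gyro term ω×Iω = (0.0160, -0.0220, -0.0352)
(τ − ω×Iω)/I = (-0.6500, 1.9000, 0.2533)
ω' = ω + α·dt = (-1.1325, 0.8950, -0.9873)
2q̇ = q⊗(0,ω) = (0.1000000, -0.1221823, -1.1156856, 1.2571070)
updated quaternion q' = (-0.7040, -0.0031, 0.4717, 0.5310)

p' = (-1.0700, 0.7350, 1.3600)
q' = (-0.7040, -0.0031, 0.4717, 0.5310)
v' = (-1.2150, 0.7350, 1.2950)
ω' = (-1.1325, 0.8950, -0.9873)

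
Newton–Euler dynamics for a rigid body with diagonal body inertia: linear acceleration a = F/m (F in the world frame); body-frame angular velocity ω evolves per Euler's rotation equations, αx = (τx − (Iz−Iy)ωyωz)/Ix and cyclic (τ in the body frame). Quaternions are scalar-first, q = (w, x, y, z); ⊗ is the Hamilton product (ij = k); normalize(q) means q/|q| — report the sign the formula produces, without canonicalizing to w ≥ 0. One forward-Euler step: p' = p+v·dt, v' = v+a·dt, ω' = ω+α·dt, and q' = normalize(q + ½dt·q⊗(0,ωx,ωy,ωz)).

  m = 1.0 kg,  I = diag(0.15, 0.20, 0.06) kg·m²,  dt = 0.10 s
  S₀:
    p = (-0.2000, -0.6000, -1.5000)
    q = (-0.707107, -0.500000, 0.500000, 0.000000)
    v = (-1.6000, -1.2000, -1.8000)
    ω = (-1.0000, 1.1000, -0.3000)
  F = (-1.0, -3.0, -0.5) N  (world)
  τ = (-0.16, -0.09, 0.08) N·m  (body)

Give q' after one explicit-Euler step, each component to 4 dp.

q' = (-0.7574, -0.4708, 0.4523, 0.0081)

q⊗(0,ω) = (-1.0500000, 0.5571070, -0.9278177, 0.1621321)
q + ½dt·q⊗(0,ω), renormalized = (-0.7574, -0.4708, 0.4523, 0.0081)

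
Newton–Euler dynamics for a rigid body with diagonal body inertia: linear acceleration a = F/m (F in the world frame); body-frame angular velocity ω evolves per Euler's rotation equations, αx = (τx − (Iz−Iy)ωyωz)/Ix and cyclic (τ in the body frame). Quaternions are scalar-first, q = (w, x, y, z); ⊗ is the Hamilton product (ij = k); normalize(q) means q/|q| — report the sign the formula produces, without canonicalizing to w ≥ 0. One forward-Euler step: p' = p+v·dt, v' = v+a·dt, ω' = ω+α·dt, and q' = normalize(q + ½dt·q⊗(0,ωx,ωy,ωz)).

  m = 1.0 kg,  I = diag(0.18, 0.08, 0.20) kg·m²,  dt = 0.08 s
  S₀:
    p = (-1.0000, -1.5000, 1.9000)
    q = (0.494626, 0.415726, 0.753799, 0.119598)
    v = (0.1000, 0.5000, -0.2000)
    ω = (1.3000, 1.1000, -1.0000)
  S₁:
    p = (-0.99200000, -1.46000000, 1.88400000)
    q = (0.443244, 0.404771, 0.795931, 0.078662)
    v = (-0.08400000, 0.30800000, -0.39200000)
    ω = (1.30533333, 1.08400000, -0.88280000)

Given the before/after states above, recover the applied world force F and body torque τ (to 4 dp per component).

F = (-2.3000, -2.4000, -2.4000)
τ = (-0.1200, 0.0100, 0.1500)

Δv = v₁−v₀ = (-0.18400000, -0.19200000, -0.19200000)
F = m·Δv/dt = (-2.3000, -2.4000, -2.4000)
Δω = ω₁−ω₀ = (0.00533333, -0.01600000, 0.11720000)
precession coupling = (-0.1320, 0.0260, -0.1430)
τ = I·(Δω/dt) + ω₀×(Iω₀) = (-0.1200, 0.0100, 0.1500)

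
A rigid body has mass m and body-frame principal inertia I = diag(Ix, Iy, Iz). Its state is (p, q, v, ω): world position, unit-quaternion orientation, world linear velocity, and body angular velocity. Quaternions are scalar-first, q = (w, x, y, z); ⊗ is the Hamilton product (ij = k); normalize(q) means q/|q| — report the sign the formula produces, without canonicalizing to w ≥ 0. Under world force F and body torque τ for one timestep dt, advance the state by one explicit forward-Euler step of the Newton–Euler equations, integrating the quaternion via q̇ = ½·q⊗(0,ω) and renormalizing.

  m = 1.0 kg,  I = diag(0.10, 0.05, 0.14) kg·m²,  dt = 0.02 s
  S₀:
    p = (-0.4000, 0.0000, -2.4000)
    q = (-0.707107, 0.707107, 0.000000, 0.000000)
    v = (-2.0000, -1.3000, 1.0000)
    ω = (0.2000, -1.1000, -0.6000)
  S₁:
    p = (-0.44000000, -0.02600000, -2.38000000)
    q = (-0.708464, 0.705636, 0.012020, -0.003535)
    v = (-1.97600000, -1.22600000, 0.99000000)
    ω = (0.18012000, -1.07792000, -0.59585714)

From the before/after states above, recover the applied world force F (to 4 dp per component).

F = (1.2000, 3.7000, -0.5000)

velocity change Δv = (0.02400000, 0.07400000, -0.01000000)
applied force F = (1.2000, 3.7000, -0.5000)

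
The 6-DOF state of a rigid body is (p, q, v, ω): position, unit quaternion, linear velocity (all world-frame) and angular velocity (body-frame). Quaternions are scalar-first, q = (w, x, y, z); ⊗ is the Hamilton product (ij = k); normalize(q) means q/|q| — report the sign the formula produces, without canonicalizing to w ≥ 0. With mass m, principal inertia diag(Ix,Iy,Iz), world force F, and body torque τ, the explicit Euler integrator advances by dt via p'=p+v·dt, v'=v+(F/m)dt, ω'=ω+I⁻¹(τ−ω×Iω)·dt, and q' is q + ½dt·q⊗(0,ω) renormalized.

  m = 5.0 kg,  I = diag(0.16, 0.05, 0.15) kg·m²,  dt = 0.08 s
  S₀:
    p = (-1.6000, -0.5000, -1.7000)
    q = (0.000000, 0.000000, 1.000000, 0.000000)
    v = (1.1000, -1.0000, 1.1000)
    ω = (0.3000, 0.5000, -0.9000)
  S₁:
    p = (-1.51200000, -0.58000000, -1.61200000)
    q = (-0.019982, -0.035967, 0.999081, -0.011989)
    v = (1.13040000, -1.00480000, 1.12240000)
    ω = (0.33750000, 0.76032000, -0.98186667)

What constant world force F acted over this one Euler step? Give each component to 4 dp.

velocity change Δv = (0.03040000, -0.00480000, 0.02240000)
m·(v₁−v₀)/dt = (1.9000, -0.3000, 1.4000)

F = (1.9000, -0.3000, 1.4000)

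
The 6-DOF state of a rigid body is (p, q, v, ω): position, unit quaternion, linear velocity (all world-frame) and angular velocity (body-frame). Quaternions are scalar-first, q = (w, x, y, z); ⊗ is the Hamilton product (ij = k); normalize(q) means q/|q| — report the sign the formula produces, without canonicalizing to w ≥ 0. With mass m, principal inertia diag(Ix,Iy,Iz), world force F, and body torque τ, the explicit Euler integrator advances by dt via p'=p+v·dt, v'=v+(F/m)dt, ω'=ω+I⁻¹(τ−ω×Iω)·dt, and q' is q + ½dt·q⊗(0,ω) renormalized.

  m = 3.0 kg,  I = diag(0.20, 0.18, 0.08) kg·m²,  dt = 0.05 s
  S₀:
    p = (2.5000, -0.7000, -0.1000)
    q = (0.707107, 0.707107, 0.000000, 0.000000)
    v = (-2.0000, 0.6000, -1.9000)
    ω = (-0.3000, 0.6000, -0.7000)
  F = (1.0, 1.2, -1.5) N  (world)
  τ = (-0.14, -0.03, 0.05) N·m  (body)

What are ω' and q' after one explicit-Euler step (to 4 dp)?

ω' = (-0.3455, 0.5847, -0.6710)
q' = (0.7122, 0.7016, 0.0230, -0.0018)

ω×(Iω) gyroscopic = (0.0420, 0.0252, 0.0036)
(τ − ω×Iω)/I = (-0.9100, -0.3067, 0.5800)
ω' = ω + α·dt = (-0.3455, 0.5847, -0.6710)
q⊗(0,ω) = (0.2121321, -0.2121321, 0.9192391, -0.0707107)
updated quaternion q' = (0.7122, 0.7016, 0.0230, -0.0018)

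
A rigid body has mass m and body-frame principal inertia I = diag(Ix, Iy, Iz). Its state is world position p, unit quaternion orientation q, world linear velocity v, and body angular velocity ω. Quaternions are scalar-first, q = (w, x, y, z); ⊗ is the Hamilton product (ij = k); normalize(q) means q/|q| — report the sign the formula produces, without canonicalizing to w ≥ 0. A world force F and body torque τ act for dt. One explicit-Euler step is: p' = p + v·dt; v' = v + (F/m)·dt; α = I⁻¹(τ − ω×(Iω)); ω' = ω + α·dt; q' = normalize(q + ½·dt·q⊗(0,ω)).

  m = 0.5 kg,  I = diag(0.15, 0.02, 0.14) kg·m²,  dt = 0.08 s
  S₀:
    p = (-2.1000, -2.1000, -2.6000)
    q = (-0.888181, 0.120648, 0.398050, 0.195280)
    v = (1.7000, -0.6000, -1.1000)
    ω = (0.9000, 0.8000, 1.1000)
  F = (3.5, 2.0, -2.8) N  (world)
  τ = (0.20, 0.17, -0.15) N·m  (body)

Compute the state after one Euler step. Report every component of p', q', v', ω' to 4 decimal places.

precession coupling ω×(Iω) = (0.1056, 0.0099, -0.0936)
α = I⁻¹(τ − ω×Iω) = (0.6293, 8.0050, -0.4029)
ω' = ω + α·dt = (0.9503, 1.4404, 1.0678)
Hamilton product q⊗(0,ω) = (-0.6418312, -0.5177319, -0.6675056, -1.2387257)
q' = normalize(q + ½dt·q⊗(0,ω)) = (-0.9119, 0.0997, 0.3706, 0.1454)
linear accel F/m = (7.0000, 4.0000, -5.6000)
new position p' = (-1.9640, -2.1480, -2.6880)
new velocity v' = (2.2600, -0.2800, -1.5480)

p' = (-1.9640, -2.1480, -2.6880)
q' = (-0.9119, 0.0997, 0.3706, 0.1454)
v' = (2.2600, -0.2800, -1.5480)
ω' = (0.9503, 1.4404, 1.0678)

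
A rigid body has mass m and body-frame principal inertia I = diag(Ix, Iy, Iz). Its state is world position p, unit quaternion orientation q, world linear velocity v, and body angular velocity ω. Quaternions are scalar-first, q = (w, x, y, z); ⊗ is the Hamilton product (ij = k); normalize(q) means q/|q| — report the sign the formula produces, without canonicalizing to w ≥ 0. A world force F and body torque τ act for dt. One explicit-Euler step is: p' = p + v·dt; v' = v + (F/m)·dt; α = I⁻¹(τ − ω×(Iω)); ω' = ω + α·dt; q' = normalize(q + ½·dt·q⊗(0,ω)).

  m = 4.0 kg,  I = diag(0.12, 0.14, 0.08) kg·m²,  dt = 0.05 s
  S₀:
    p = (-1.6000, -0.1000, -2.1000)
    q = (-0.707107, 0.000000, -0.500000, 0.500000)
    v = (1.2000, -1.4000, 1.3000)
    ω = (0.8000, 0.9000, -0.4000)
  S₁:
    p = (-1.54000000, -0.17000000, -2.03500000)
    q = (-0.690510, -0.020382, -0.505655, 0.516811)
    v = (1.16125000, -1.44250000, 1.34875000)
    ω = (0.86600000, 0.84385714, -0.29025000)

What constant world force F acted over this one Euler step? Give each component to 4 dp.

F = (-3.1000, -3.4000, 3.9000)

velocity change Δv = (-0.03875000, -0.04250000, 0.04875000)
F = m·Δv/dt = (-3.1000, -3.4000, 3.9000)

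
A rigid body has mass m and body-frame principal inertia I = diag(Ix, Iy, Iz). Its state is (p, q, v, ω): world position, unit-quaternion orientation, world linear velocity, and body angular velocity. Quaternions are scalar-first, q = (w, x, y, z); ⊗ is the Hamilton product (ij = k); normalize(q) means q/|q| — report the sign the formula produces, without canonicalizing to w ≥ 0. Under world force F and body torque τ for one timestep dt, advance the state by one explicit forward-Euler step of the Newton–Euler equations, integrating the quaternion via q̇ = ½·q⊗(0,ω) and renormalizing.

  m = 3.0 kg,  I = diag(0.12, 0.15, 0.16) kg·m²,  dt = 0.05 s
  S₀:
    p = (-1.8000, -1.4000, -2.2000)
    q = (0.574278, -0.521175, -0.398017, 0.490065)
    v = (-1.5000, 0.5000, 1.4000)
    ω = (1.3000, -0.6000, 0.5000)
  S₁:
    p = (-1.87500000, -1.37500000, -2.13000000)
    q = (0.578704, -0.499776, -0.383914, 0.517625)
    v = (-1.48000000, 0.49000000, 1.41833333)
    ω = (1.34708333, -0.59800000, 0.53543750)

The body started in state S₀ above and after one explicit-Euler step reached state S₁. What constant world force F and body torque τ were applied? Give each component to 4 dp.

Δω = ω₁−ω₀ = (0.04708333, 0.00200000, 0.03543750)
applied torque τ = (0.1100, -0.0200, 0.0900)
velocity change Δv = (0.02000000, -0.01000000, 0.01833333)
m·(v₁−v₀)/dt = (1.2000, -0.6000, 1.1000)

F = (1.2000, -0.6000, 1.1000)
τ = (0.1100, -0.0200, 0.0900)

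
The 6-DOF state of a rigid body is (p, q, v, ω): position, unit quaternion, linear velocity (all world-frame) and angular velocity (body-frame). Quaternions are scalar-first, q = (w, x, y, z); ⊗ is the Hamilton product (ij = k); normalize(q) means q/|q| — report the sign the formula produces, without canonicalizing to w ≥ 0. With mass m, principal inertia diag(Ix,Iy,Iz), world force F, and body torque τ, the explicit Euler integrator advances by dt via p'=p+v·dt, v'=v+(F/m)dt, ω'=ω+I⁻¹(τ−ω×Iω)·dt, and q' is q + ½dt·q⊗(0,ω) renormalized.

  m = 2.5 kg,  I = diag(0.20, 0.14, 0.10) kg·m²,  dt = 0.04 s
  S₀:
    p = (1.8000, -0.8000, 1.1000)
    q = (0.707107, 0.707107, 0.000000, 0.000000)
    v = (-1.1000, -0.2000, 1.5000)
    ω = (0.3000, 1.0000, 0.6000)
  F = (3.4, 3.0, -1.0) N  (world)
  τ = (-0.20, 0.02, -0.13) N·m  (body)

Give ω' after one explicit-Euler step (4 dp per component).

ω' = (0.2648, 1.0006, 0.5552)

gyro term ω×Iω = (-0.0240, 0.0180, -0.0180)
angular accel α = (-0.8800, 0.0143, -1.1200)
new body rate ω' = (0.2648, 1.0006, 0.5552)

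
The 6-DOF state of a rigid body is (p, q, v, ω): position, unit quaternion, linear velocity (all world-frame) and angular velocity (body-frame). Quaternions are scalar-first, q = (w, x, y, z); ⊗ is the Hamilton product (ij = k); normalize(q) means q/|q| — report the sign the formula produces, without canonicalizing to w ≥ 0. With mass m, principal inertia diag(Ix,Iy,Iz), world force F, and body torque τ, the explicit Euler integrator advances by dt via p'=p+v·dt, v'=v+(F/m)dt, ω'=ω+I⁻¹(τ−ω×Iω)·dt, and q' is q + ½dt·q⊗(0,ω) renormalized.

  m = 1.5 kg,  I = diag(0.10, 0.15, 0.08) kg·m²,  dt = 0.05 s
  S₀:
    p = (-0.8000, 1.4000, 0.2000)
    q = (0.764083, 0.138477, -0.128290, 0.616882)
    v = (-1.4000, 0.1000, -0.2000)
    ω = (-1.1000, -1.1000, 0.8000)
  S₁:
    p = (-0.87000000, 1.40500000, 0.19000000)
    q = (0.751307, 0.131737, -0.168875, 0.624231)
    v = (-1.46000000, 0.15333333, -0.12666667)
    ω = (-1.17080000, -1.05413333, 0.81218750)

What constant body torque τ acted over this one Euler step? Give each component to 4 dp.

Δω = ω₁−ω₀ = (-0.07080000, 0.04586667, 0.01218750)
τ = I·(Δω/dt) + ω₀×(Iω₀) = (-0.0800, 0.1200, 0.0800)

τ = (-0.0800, 0.1200, 0.0800)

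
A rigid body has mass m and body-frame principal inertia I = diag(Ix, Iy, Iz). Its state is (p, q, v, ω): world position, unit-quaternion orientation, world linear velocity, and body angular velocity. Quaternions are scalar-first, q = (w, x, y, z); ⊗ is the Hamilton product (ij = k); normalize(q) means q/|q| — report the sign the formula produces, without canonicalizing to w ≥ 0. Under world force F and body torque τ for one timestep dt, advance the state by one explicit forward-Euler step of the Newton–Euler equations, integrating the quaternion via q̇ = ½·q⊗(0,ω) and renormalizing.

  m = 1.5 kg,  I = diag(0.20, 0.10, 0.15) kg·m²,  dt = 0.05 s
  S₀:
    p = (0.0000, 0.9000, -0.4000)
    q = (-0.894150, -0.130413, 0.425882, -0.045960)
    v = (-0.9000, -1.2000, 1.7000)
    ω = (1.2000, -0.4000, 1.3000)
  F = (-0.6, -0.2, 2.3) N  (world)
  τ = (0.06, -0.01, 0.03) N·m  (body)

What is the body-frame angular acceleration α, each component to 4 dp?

gyro term ω×Iω = (-0.0260, 0.0780, 0.0480)
angular accel α = (0.4300, -0.8800, -0.1200)

α = (0.4300, -0.8800, -0.1200)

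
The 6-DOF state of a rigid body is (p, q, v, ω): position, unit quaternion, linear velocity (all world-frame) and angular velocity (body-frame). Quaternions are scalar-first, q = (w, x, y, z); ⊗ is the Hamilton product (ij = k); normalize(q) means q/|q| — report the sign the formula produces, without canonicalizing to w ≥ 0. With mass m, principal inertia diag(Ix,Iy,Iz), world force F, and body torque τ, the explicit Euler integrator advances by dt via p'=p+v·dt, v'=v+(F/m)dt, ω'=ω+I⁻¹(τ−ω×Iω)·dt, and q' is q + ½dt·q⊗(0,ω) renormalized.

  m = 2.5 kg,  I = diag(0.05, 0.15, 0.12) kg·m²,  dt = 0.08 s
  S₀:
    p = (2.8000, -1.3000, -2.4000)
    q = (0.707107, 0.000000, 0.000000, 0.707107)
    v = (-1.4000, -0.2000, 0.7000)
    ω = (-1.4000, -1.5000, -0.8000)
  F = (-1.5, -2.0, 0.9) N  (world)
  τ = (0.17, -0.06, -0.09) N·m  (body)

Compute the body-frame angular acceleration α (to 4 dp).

ω×(Iω) gyroscopic = (-0.0360, -0.0784, 0.2100)
(τ − ω×Iω)/I = (4.1200, 0.1227, -2.5000)

α = (4.1200, 0.1227, -2.5000)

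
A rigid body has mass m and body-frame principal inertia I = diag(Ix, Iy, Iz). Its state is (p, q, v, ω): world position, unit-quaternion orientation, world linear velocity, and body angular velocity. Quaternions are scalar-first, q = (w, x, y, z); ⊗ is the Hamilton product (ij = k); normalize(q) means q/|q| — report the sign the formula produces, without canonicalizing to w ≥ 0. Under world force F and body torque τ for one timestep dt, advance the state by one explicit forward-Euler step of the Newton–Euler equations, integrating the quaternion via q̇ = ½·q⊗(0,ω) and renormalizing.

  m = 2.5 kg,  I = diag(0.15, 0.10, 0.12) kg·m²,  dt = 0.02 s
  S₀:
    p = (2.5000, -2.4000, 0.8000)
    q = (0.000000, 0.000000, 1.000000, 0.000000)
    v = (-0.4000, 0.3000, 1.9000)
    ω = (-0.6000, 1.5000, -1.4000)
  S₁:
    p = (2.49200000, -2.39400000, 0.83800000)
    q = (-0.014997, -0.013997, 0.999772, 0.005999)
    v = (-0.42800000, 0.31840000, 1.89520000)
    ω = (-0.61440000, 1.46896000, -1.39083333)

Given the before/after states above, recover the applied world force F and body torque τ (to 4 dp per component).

ω₁ − ω₀ = (-0.01440000, -0.03104000, 0.00916667)
gyro term ω₀×Iω₀ = (-0.0420, 0.0252, 0.0450)
applied torque τ = (-0.1500, -0.1300, 0.1000)
Δv = v₁−v₀ = (-0.02800000, 0.01840000, -0.00480000)
F = m·Δv/dt = (-3.5000, 2.3000, -0.6000)

F = (-3.5000, 2.3000, -0.6000)
τ = (-0.1500, -0.1300, 0.1000)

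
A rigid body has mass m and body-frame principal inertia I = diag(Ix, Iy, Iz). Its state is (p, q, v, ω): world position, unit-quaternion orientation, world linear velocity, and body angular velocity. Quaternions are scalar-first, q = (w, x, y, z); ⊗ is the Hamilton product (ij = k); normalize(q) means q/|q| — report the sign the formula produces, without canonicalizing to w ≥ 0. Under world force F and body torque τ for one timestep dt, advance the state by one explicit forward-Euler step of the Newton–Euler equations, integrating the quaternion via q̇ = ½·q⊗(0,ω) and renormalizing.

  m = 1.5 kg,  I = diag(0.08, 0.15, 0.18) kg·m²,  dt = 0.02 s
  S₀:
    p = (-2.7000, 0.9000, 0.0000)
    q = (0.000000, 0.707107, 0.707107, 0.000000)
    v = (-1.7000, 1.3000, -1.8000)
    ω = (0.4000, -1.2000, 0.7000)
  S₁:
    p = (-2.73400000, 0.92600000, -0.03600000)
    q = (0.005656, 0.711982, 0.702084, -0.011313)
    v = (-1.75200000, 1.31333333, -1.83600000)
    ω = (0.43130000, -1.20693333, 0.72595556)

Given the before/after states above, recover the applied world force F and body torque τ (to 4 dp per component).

F = (-3.9000, 1.0000, -2.7000)
τ = (0.1000, -0.0800, 0.2000)

Δω = ω₁−ω₀ = (0.03130000, -0.00693333, 0.02595556)
ω₀×(Iω₀) = (-0.0252, -0.0280, -0.0336)
applied torque τ = (0.1000, -0.0800, 0.2000)
v₁ − v₀ = (-0.05200000, 0.01333333, -0.03600000)
m·(v₁−v₀)/dt = (-3.9000, 1.0000, -2.7000)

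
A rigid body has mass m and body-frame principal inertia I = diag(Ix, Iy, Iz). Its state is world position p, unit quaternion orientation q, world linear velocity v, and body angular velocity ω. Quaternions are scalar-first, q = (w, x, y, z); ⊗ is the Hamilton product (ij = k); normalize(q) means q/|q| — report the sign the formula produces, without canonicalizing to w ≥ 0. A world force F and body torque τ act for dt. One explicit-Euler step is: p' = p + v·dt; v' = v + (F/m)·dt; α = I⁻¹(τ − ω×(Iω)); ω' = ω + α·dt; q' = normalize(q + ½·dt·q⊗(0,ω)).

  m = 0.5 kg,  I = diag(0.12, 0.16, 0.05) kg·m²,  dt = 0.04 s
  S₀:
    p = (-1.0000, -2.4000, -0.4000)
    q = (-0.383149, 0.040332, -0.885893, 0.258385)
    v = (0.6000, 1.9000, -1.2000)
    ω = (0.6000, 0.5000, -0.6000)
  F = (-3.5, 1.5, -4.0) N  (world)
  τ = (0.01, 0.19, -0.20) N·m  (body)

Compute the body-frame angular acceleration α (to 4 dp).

precession coupling ω×(Iω) = (0.0330, -0.0252, 0.0120)
α = I⁻¹(τ − ω×Iω) = (-0.1917, 1.3450, -4.2400)

α = (-0.1917, 1.3450, -4.2400)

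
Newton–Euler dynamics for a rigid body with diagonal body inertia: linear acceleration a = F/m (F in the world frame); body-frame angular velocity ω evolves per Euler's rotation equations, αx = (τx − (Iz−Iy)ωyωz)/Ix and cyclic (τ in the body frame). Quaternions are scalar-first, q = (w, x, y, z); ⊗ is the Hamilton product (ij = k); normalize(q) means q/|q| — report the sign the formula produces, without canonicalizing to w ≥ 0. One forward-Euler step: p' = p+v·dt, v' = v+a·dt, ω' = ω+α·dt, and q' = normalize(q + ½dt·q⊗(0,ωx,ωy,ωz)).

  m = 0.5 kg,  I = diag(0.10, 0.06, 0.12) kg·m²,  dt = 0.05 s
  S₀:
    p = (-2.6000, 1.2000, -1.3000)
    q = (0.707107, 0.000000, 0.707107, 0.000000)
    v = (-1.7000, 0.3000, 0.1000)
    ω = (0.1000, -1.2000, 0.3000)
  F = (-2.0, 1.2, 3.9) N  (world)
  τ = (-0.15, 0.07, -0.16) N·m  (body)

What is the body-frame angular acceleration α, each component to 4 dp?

α = (-1.2840, 1.1767, -1.3733)

gyro term ω×Iω = (-0.0216, -0.0006, 0.0048)
angular accel α = (-1.2840, 1.1767, -1.3733)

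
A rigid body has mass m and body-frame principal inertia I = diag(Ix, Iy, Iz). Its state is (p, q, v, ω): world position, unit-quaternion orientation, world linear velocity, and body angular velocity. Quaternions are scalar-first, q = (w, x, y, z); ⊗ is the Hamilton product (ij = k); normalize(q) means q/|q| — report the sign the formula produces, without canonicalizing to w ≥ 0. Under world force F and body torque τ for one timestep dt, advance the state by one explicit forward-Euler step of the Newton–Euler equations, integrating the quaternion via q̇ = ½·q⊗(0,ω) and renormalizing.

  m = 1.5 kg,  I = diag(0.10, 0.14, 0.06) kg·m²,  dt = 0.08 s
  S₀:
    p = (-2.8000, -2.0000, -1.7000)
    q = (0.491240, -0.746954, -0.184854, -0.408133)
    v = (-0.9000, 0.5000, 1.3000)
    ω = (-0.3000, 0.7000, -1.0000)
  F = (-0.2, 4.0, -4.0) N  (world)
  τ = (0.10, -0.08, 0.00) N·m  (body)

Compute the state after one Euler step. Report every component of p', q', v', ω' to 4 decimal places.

linear accel F/m = (-0.1333, 2.6667, -2.6667)
new position p' = (-2.8720, -1.9600, -1.5960)
new velocity v' = (-0.9107, 0.7133, 1.0867)
precession coupling ω×(Iω) = (0.0560, 0.0120, -0.0084)
(τ − ω×Iω)/I = (0.4400, -0.6571, 0.1400)
new body rate ω' = (-0.2648, 0.6474, -0.9888)
Hamilton product q⊗(0,ω) = (-0.5028214, 0.3231751, -0.2806461, -1.0695640)
q + ½dt·q⊗(0,ω), renormalized = (0.4705, -0.7331, -0.1958, -0.4503)

p' = (-2.8720, -1.9600, -1.5960)
q' = (0.4705, -0.7331, -0.1958, -0.4503)
v' = (-0.9107, 0.7133, 1.0867)
ω' = (-0.2648, 0.6474, -0.9888)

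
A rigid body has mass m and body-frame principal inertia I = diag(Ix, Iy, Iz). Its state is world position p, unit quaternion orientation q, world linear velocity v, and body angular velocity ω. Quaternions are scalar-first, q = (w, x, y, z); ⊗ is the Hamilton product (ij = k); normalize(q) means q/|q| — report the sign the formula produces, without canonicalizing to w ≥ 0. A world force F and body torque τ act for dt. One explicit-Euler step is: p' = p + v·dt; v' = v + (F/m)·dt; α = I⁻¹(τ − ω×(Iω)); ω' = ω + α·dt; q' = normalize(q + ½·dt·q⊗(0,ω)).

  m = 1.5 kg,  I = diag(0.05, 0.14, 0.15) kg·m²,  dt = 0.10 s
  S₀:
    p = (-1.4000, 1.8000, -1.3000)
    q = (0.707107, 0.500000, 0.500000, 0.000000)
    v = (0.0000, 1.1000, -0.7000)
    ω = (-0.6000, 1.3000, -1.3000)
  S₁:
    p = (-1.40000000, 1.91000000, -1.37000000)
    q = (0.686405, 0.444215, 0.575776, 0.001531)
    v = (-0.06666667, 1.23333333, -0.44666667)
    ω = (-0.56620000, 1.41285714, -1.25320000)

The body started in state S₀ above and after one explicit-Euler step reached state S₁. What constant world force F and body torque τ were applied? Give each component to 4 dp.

F = (-1.0000, 2.0000, 3.8000)
τ = (0.0000, 0.0800, 0.0000)

velocity change Δv = (-0.06666667, 0.13333333, 0.25333333)
m·(v₁−v₀)/dt = (-1.0000, 2.0000, 3.8000)
ω₁ − ω₀ = (0.03380000, 0.11285714, 0.04680000)
ω₀×(Iω₀) = (-0.0169, -0.0780, -0.0702)
applied torque τ = (0.0000, 0.0800, 0.0000)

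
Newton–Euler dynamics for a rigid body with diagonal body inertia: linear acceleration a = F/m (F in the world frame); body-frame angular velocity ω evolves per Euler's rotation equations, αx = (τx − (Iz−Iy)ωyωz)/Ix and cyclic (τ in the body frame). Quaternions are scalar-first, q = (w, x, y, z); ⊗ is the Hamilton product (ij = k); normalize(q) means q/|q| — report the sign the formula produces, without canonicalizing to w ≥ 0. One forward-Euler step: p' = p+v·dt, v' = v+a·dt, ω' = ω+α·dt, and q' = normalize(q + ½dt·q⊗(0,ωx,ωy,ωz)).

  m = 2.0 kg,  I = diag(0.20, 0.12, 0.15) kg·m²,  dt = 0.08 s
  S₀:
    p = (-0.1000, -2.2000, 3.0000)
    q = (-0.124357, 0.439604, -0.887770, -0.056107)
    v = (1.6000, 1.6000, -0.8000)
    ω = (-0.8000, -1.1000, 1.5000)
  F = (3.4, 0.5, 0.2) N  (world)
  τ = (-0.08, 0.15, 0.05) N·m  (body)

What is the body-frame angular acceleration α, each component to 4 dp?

α = (-0.1525, 1.7500, 0.8027)

precession coupling ω×(Iω) = (-0.0495, -0.0600, -0.0704)
α = I⁻¹(τ − ω×Iω) = (-0.1525, 1.7500, 0.8027)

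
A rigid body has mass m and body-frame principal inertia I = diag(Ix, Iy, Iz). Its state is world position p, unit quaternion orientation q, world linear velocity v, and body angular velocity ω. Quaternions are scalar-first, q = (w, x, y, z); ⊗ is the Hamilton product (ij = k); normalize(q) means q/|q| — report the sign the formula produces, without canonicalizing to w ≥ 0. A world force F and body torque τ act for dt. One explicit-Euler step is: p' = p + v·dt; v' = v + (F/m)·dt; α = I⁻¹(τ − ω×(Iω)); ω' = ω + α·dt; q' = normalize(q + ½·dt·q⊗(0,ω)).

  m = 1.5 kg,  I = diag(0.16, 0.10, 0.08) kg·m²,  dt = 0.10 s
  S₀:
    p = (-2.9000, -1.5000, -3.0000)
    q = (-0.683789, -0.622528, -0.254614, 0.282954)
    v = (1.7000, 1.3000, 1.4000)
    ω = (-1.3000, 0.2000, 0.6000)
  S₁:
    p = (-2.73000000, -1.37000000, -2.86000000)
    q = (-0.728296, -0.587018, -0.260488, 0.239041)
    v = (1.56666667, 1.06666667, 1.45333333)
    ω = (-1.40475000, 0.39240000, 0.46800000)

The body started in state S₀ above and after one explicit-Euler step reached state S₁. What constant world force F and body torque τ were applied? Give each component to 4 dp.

Δω = ω₁−ω₀ = (-0.10475000, 0.19240000, -0.13200000)
τ = I·(Δω/dt) + ω₀×(Iω₀) = (-0.1700, 0.1300, -0.0900)
Δv = v₁−v₀ = (-0.13333333, -0.23333333, 0.05333333)
m·(v₁−v₀)/dt = (-2.0000, -3.5000, 0.8000)

F = (-2.0000, -3.5000, 0.8000)
τ = (-0.1700, 0.1300, -0.0900)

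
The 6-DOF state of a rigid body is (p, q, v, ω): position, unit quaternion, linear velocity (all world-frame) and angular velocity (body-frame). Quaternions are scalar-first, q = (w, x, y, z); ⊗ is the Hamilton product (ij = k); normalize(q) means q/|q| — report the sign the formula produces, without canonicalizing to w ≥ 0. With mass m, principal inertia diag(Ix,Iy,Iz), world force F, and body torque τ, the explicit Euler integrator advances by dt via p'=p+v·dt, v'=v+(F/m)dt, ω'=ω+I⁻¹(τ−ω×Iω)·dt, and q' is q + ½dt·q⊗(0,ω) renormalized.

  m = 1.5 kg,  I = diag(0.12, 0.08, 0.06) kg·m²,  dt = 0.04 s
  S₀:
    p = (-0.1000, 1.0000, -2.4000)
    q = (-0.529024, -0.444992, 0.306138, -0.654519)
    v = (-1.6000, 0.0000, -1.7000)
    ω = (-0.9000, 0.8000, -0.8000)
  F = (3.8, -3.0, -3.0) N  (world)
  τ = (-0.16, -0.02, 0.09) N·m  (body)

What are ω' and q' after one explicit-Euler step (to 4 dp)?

(τ − ω×Iω)/I = (-1.4400, -0.7900, 1.0200)
new body rate ω' = (-0.9576, 0.7684, -0.7592)
Hamilton product q⊗(0,ω) = (-1.1690184, 0.7548264, -0.1901457, 0.3427498)
q' = normalize(q + ½dt·q⊗(0,ω)) = (-0.5522, -0.4297, 0.3022, -0.6474)

ω' = (-0.9576, 0.7684, -0.7592)
q' = (-0.5522, -0.4297, 0.3022, -0.6474)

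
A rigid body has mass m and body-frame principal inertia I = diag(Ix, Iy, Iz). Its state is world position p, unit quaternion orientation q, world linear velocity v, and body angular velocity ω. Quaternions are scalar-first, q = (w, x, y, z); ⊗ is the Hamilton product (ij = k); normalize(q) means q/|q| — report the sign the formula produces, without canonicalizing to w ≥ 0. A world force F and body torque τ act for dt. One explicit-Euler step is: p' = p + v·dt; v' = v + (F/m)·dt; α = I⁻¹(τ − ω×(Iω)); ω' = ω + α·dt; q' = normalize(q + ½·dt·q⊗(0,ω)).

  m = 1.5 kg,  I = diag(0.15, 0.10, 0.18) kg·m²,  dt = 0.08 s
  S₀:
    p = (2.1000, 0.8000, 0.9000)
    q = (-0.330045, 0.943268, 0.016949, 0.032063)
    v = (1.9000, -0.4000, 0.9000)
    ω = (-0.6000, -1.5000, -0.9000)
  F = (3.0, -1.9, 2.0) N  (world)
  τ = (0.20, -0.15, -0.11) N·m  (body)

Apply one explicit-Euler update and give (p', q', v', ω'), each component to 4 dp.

p' = (2.2520, 0.7680, 0.9720)
q' = (-0.3044, 0.9499, 0.0697, -0.0122)
v' = (2.0600, -0.5013, 1.0067)
ω' = (-0.5509, -1.6070, -0.9289)

angular accel α = (0.6133, -1.3380, -0.3611)
new body rate ω' = (-0.5509, -1.6070, -0.9289)
Hamilton product q⊗(0,ω) = (0.6202410, 0.2308674, 1.3247709, -1.1076921)
q' = normalize(q + ½dt·q⊗(0,ω)) = (-0.3044, 0.9499, 0.0697, -0.0122)
a = (2.0000, -1.2667, 1.3333)
p' = p + v·dt = (2.2520, 0.7680, 0.9720)
v + (F/m)dt = (2.0600, -0.5013, 1.0067)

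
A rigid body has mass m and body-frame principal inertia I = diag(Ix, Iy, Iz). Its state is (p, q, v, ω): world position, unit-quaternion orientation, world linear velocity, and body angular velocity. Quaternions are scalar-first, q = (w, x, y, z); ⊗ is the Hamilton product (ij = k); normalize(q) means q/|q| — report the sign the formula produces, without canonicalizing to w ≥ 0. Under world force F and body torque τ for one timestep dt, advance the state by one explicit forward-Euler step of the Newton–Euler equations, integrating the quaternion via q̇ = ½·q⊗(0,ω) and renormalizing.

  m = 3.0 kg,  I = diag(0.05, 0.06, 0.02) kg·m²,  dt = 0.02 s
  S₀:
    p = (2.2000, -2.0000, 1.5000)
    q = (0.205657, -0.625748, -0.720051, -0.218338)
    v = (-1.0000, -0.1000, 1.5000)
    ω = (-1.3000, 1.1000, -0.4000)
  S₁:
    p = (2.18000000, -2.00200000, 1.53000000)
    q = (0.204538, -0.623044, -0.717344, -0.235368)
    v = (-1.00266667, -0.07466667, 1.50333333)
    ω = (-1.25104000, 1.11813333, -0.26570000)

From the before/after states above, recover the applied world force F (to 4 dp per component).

F = (-0.4000, 3.8000, 0.5000)

Δv = v₁−v₀ = (-0.00266667, 0.02533333, 0.00333333)
applied force F = (-0.4000, 3.8000, 0.5000)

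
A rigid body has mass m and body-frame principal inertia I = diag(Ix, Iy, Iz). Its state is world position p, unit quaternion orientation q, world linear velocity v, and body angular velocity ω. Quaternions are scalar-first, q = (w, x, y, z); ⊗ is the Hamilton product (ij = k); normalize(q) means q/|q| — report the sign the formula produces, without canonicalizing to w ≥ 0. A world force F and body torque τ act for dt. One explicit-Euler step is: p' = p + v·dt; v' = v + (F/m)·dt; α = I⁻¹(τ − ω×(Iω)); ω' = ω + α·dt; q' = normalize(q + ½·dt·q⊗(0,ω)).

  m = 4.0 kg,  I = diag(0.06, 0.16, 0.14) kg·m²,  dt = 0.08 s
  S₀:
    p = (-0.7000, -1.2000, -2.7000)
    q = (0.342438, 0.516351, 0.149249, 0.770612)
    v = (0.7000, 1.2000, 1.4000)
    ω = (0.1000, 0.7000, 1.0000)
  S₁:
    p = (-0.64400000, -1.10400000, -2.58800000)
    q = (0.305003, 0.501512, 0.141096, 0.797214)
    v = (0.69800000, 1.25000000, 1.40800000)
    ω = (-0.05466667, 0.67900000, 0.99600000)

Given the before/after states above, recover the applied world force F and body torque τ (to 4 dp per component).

F = (-0.1000, 2.5000, 0.4000)
τ = (-0.1300, -0.0500, 0.0000)

Δv = v₁−v₀ = (-0.00200000, 0.05000000, 0.00800000)
applied force F = (-0.1000, 2.5000, 0.4000)
rate change Δω = (-0.15466667, -0.02100000, -0.00400000)
ω₀×(Iω₀) = (-0.0140, -0.0080, 0.0070)
τ = I·(Δω/dt) + ω₀×(Iω₀) = (-0.1300, -0.0500, 0.0000)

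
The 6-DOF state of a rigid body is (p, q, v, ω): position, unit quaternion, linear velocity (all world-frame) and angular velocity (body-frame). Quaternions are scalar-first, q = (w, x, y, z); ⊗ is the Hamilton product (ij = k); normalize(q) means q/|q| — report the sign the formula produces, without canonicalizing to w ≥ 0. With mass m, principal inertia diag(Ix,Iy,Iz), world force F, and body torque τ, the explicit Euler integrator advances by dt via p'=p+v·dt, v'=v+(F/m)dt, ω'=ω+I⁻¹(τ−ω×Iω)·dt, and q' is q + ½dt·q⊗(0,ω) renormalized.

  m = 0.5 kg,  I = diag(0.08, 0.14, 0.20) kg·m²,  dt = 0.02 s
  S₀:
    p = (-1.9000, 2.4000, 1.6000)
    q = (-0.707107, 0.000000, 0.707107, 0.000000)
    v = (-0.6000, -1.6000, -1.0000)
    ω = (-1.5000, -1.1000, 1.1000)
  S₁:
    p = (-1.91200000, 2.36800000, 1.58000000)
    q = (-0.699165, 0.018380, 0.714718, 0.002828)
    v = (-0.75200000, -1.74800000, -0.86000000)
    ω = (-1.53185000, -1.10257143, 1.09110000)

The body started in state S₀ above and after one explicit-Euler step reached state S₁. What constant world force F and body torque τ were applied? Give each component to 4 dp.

F = (-3.8000, -3.7000, 3.5000)
τ = (-0.2000, 0.1800, 0.0100)

Δv = v₁−v₀ = (-0.15200000, -0.14800000, 0.14000000)
m·(v₁−v₀)/dt = (-3.8000, -3.7000, 3.5000)
rate change Δω = (-0.03185000, -0.00257143, -0.00890000)
ω₀×(Iω₀) = (-0.0726, 0.1980, 0.0990)
τ = I·(Δω/dt) + ω₀×(Iω₀) = (-0.2000, 0.1800, 0.0100)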